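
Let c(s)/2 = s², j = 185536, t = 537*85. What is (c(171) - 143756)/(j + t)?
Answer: -85274/231181 ≈ -0.36886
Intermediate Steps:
t = 45645
c(s) = 2*s²
(c(171) - 143756)/(j + t) = (2*171² - 143756)/(185536 + 45645) = (2*29241 - 143756)/231181 = (58482 - 143756)*(1/231181) = -85274*1/231181 = -85274/231181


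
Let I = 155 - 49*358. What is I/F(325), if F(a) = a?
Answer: -17387/325 ≈ -53.498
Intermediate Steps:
I = -17387 (I = 155 - 17542 = -17387)
I/F(325) = -17387/325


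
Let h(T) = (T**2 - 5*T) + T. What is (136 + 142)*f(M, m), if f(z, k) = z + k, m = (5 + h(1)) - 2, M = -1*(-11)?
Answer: 3058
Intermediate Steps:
h(T) = T**2 - 4*T
M = 11
m = 0 (m = (5 + 1*(-4 + 1)) - 2 = (5 + 1*(-3)) - 2 = (5 - 3) - 2 = 2 - 2 = 0)
f(z, k) = k + z
(136 + 142)*f(M, m) = (136 + 142)*(0 + 11) = 278*11 = 3058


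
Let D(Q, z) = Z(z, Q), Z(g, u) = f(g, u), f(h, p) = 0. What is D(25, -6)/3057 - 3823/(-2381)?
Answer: 3823/2381 ≈ 1.6056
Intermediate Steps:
Z(g, u) = 0
D(Q, z) = 0
D(25, -6)/3057 - 3823/(-2381) = 0/3057 - 3823/(-2381) = 0*(1/3057) - 3823*(-1/2381) = 0 + 3823/2381 = 3823/2381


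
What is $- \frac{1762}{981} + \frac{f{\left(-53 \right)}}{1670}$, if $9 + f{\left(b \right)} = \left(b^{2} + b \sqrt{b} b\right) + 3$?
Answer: $- \frac{192797}{1638270} + \frac{2809 i \sqrt{53}}{1670} \approx -0.11768 + 12.245 i$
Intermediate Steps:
$f{\left(b \right)} = -6 + b^{2} + b^{\frac{5}{2}}$ ($f{\left(b \right)} = -9 + \left(\left(b^{2} + b \sqrt{b} b\right) + 3\right) = -9 + \left(\left(b^{2} + b^{\frac{3}{2}} b\right) + 3\right) = -9 + \left(\left(b^{2} + b^{\frac{5}{2}}\right) + 3\right) = -9 + \left(3 + b^{2} + b^{\frac{5}{2}}\right) = -6 + b^{2} + b^{\frac{5}{2}}$)
$- \frac{1762}{981} + \frac{f{\left(-53 \right)}}{1670} = - \frac{1762}{981} + \frac{-6 + \left(-53\right)^{2} + \left(-53\right)^{\frac{5}{2}}}{1670} = \left(-1762\right) \frac{1}{981} + \left(-6 + 2809 + 2809 i \sqrt{53}\right) \frac{1}{1670} = - \frac{1762}{981} + \left(2803 + 2809 i \sqrt{53}\right) \frac{1}{1670} = - \frac{1762}{981} + \left(\frac{2803}{1670} + \frac{2809 i \sqrt{53}}{1670}\right) = - \frac{192797}{1638270} + \frac{2809 i \sqrt{53}}{1670}$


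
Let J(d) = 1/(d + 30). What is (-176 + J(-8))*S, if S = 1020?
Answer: -1974210/11 ≈ -1.7947e+5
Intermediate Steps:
J(d) = 1/(30 + d)
(-176 + J(-8))*S = (-176 + 1/(30 - 8))*1020 = (-176 + 1/22)*1020 = -3871/22*1020 = -1974210/11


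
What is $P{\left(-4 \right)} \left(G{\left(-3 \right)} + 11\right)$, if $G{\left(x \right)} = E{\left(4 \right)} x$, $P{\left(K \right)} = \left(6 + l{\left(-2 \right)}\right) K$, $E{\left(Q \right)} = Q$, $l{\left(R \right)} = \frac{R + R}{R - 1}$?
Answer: $\frac{88}{3} \approx 29.333$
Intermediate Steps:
$l{\left(R \right)} = \frac{2 R}{-1 + R}$
$P{\left(K \right)} = \frac{22 K}{3}$ ($P{\left(K \right)} = \left(6 + 2 \left(-2\right) \frac{1}{-1 - 2}\right) K = \left(6 + 2 \left(-2\right) \frac{1}{-3}\right) K = \left(6 + 2 \left(-2\right) \left(- \frac{1}{3}\right)\right) K = \left(6 + \frac{4}{3}\right) K = \frac{22 K}{3}$)
$G{\left(x \right)} = 4 x$
$P{\left(-4 \right)} \left(G{\left(-3 \right)} + 11\right) = \frac{22}{3} \left(-4\right) \left(4 \left(-3\right) + 11\right) = - \frac{88 \left(-12 + 11\right)}{3} = \left(- \frac{88}{3}\right) \left(-1\right) = \frac{88}{3}$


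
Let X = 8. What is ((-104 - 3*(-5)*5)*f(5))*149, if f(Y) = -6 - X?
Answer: 60494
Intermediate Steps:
f(Y) = -14 (f(Y) = -6 - 1*8 = -6 - 8 = -14)
((-104 - 3*(-5)*5)*f(5))*149 = ((-104 - 3*(-5)*5)*(-14))*149 = ((-104 - (-15)*5)*(-14))*149 = ((-104 - 1*(-75))*(-14))*149 = ((-104 + 75)*(-14))*149 = -29*(-14)*149 = 406*149 = 60494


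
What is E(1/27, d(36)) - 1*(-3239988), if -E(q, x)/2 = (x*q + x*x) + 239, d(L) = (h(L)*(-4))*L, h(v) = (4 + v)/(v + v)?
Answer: 87121330/27 ≈ 3.2267e+6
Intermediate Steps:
h(v) = (4 + v)/(2*v) (h(v) = (4 + v)/((2*v)) = (4 + v)*(1/(2*v)) = (4 + v)/(2*v))
d(L) = -8 - 2*L (d(L) = (((4 + L)/(2*L))*(-4))*L = (-2*(4 + L)/L)*L = -8 - 2*L)
E(q, x) = -478 - 2*x² - 2*q*x (E(q, x) = -2*((x*q + x*x) + 239) = -2*((q*x + x²) + 239) = -2*((x² + q*x) + 239) = -2*(239 + x² + q*x) = -478 - 2*x² - 2*q*x)
E(1/27, d(36)) - 1*(-3239988) = (-478 - 2*(-8 - 2*36)² - 2*(-8 - 2*36)/27) - 1*(-3239988) = (-478 - 2*(-8 - 72)² - 2*1/27*(-8 - 72)) + 3239988 = (-478 - 2*(-80)² - 2*1/27*(-80)) + 3239988 = (-478 - 2*6400 + 160/27) + 3239988 = (-478 - 12800 + 160/27) + 3239988 = -358346/27 + 3239988 = 87121330/27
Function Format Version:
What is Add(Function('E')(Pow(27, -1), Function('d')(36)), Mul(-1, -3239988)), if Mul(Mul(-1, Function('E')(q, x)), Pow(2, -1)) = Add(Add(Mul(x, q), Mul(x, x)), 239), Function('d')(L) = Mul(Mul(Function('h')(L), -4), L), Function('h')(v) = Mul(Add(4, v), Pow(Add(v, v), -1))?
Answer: Rational(87121330, 27) ≈ 3.2267e+6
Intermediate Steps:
Function('h')(v) = Mul(Rational(1, 2), Pow(v, -1), Add(4, v)) (Function('h')(v) = Mul(Add(4, v), Pow(Mul(2, v), -1)) = Mul(Add(4, v), Mul(Rational(1, 2), Pow(v, -1))) = Mul(Rational(1, 2), Pow(v, -1), Add(4, v)))
Function('d')(L) = Add(-8, Mul(-2, L)) (Function('d')(L) = Mul(Mul(Mul(Rational(1, 2), Pow(L, -1), Add(4, L)), -4), L) = Mul(Mul(-2, Pow(L, -1), Add(4, L)), L) = Add(-8, Mul(-2, L)))
Function('E')(q, x) = Add(-478, Mul(-2, Pow(x, 2)), Mul(-2, q, x)) (Function('E')(q, x) = Mul(-2, Add(Add(Mul(x, q), Mul(x, x)), 239)) = Mul(-2, Add(Add(Mul(q, x), Pow(x, 2)), 239)) = Mul(-2, Add(Add(Pow(x, 2), Mul(q, x)), 239)) = Mul(-2, Add(239, Pow(x, 2), Mul(q, x))) = Add(-478, Mul(-2, Pow(x, 2)), Mul(-2, q, x)))
Add(Function('E')(Pow(27, -1), Function('d')(36)), Mul(-1, -3239988)) = Add(Add(-478, Mul(-2, Pow(Add(-8, Mul(-2, 36)), 2)), Mul(-2, Pow(27, -1), Add(-8, Mul(-2, 36)))), Mul(-1, -3239988)) = Add(Add(-478, Mul(-2, Pow(Add(-8, -72), 2)), Mul(-2, Rational(1, 27), Add(-8, -72))), 3239988) = Add(Add(-478, Mul(-2, Pow(-80, 2)), Mul(-2, Rational(1, 27), -80)), 3239988) = Add(Add(-478, Mul(-2, 6400), Rational(160, 27)), 3239988) = Add(Add(-478, -12800, Rational(160, 27)), 3239988) = Add(Rational(-358346, 27), 3239988) = Rational(87121330, 27)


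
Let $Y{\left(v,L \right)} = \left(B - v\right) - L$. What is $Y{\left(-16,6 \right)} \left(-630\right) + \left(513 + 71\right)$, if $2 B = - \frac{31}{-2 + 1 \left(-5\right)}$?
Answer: $-7111$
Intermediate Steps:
$B = \frac{31}{14}$ ($B = \frac{\left(-31\right) \frac{1}{-2 + 1 \left(-5\right)}}{2} = \frac{\left(-31\right) \frac{1}{-2 - 5}}{2} = \frac{\left(-31\right) \frac{1}{-7}}{2} = \frac{\left(-31\right) \left(- \frac{1}{7}\right)}{2} = \frac{1}{2} \cdot \frac{31}{7} = \frac{31}{14} \approx 2.2143$)
$Y{\left(v,L \right)} = \frac{31}{14} - L - v$ ($Y{\left(v,L \right)} = \left(\frac{31}{14} - v\right) - L = \frac{31}{14} - L - v$)
$Y{\left(-16,6 \right)} \left(-630\right) + \left(513 + 71\right) = \left(\frac{31}{14} - 6 - -16\right) \left(-630\right) + \left(513 + 71\right) = \left(\frac{31}{14} - 6 + 16\right) \left(-630\right) + 584 = \frac{171}{14} \left(-630\right) + 584 = -7695 + 584 = -7111$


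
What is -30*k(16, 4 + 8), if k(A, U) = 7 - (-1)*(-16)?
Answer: 270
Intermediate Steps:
k(A, U) = -9 (k(A, U) = 7 - 1*16 = 7 - 16 = -9)
-30*k(16, 4 + 8) = -30*(-9) = 270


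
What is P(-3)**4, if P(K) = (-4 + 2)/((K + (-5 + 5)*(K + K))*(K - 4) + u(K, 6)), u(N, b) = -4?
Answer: 16/83521 ≈ 0.00019157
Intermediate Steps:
P(K) = -2/(-4 + K*(-4 + K)) (P(K) = (-4 + 2)/((K + (-5 + 5)*(K + K))*(K - 4) - 4) = -2/((K + 0*(2*K))*(-4 + K) - 4) = -2/((K + 0)*(-4 + K) - 4) = -2/(K*(-4 + K) - 4) = -2/(-4 + K*(-4 + K)))
P(-3)**4 = (2/(4 - 1*(-3)**2 + 4*(-3)))**4 = (2/(4 - 1*9 - 12))**4 = (2/(4 - 9 - 12))**4 = (2/(-17))**4 = (2*(-1/17))**4 = (-2/17)**4 = 16/83521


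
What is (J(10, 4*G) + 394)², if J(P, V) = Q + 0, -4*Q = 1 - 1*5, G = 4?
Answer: 156025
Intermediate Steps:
Q = 1 (Q = -(1 - 1*5)/4 = -(1 - 5)/4 = -¼*(-4) = 1)
J(P, V) = 1 (J(P, V) = 1 + 0 = 1)
(J(10, 4*G) + 394)² = (1 + 394)² = 395² = 156025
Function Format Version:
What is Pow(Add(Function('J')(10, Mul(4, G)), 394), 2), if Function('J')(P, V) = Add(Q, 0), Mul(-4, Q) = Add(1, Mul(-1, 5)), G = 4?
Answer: 156025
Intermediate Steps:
Q = 1 (Q = Mul(Rational(-1, 4), Add(1, Mul(-1, 5))) = Mul(Rational(-1, 4), Add(1, -5)) = Mul(Rational(-1, 4), -4) = 1)
Function('J')(P, V) = 1 (Function('J')(P, V) = Add(1, 0) = 1)
Pow(Add(Function('J')(10, Mul(4, G)), 394), 2) = Pow(Add(1, 394), 2) = Pow(395, 2) = 156025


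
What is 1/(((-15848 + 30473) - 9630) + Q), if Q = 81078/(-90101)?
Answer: 90101/449973417 ≈ 0.00020024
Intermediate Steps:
Q = -81078/90101 (Q = 81078*(-1/90101) = -81078/90101 ≈ -0.89986)
1/(((-15848 + 30473) - 9630) + Q) = 1/(((-15848 + 30473) - 9630) - 81078/90101) = 1/((14625 - 9630) - 81078/90101) = 1/(4995 - 81078/90101) = 1/(449973417/90101) = 90101/449973417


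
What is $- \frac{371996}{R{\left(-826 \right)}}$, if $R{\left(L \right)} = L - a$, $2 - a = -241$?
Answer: $\frac{371996}{1069} \approx 347.98$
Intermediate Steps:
$a = 243$ ($a = 2 - -241 = 2 + 241 = 243$)
$R{\left(L \right)} = -243 + L$ ($R{\left(L \right)} = L - 243 = -243 + L$)
$- \frac{371996}{R{\left(-826 \right)}} = - \frac{371996}{-243 - 826} = - \frac{371996}{-1069} = \left(-371996\right) \left(- \frac{1}{1069}\right) = \frac{371996}{1069}$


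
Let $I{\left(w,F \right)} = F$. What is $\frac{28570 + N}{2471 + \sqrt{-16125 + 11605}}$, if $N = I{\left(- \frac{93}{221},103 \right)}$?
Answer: $\frac{70850983}{6110361} - \frac{57346 i \sqrt{1130}}{6110361} \approx 11.595 - 0.31548 i$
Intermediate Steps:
$N = 103$
$\frac{28570 + N}{2471 + \sqrt{-16125 + 11605}} = \frac{28570 + 103}{2471 + \sqrt{-16125 + 11605}} = \frac{28673}{2471 + \sqrt{-4520}} = \frac{28673}{2471 + 2 i \sqrt{1130}}$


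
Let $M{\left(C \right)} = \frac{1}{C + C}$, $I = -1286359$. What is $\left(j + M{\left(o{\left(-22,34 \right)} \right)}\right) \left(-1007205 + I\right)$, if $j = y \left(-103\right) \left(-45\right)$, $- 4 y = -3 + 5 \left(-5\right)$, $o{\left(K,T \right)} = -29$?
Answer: $- \frac{2158024688638}{29} \approx -7.4415 \cdot 10^{10}$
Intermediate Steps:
$y = 7$ ($y = - \frac{-3 + 5 \left(-5\right)}{4} = - \frac{-3 - 25}{4} = \left(- \frac{1}{4}\right) \left(-28\right) = 7$)
$M{\left(C \right)} = \frac{1}{2 C}$
$j = 32445$ ($j = 7 \left(-103\right) \left(-45\right) = \left(-721\right) \left(-45\right) = 32445$)
$\left(j + M{\left(o{\left(-22,34 \right)} \right)}\right) \left(-1007205 + I\right) = \left(32445 + \frac{1}{2 \left(-29\right)}\right) \left(-1007205 - 1286359\right) = \left(32445 + \frac{1}{2} \left(- \frac{1}{29}\right)\right) \left(-2293564\right) = \left(32445 - \frac{1}{58}\right) \left(-2293564\right) = \frac{1881809}{58} \left(-2293564\right) = - \frac{2158024688638}{29}$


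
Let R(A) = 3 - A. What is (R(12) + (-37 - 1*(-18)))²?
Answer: 784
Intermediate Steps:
(R(12) + (-37 - 1*(-18)))² = ((3 - 1*12) + (-37 - 1*(-18)))² = ((3 - 12) + (-37 + 18))² = (-9 - 19)² = (-28)² = 784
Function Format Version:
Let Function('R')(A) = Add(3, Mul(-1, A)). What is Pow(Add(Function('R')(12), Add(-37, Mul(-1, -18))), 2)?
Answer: 784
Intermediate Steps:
Pow(Add(Function('R')(12), Add(-37, Mul(-1, -18))), 2) = Pow(Add(Add(3, Mul(-1, 12)), Add(-37, Mul(-1, -18))), 2) = Pow(Add(Add(3, -12), Add(-37, 18)), 2) = Pow(Add(-9, -19), 2) = Pow(-28, 2) = 784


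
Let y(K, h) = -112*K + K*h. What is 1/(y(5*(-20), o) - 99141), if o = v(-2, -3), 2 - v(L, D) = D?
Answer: -1/88441 ≈ -1.1307e-5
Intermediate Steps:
v(L, D) = 2 - D
o = 5 (o = 2 - 1*(-3) = 2 + 3 = 5)
1/(y(5*(-20), o) - 99141) = 1/((5*(-20))*(-112 + 5) - 99141) = 1/(-100*(-107) - 99141) = 1/(10700 - 99141) = 1/(-88441) = -1/88441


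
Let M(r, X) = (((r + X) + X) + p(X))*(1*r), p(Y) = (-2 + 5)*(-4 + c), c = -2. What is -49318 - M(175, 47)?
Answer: -93243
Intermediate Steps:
p(Y) = -18 (p(Y) = (-2 + 5)*(-4 - 2) = 3*(-6) = -18)
M(r, X) = r*(-18 + r + 2*X) (M(r, X) = (((r + X) + X) - 18)*(1*r) = (((X + r) + X) - 18)*r = ((r + 2*X) - 18)*r = (-18 + r + 2*X)*r = r*(-18 + r + 2*X))
-49318 - M(175, 47) = -49318 - 175*(-18 + 175 + 2*47) = -49318 - 175*(-18 + 175 + 94) = -49318 - 175*251 = -49318 - 1*43925 = -49318 - 43925 = -93243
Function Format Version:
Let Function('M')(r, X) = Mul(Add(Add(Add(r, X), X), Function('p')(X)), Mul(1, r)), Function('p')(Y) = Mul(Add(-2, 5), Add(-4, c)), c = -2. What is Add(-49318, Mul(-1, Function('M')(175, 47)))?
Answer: -93243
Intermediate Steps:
Function('p')(Y) = -18 (Function('p')(Y) = Mul(Add(-2, 5), Add(-4, -2)) = Mul(3, -6) = -18)
Function('M')(r, X) = Mul(r, Add(-18, r, Mul(2, X))) (Function('M')(r, X) = Mul(Add(Add(Add(r, X), X), -18), Mul(1, r)) = Mul(Add(Add(Add(X, r), X), -18), r) = Mul(Add(Add(r, Mul(2, X)), -18), r) = Mul(Add(-18, r, Mul(2, X)), r) = Mul(r, Add(-18, r, Mul(2, X))))
Add(-49318, Mul(-1, Function('M')(175, 47))) = Add(-49318, Mul(-1, Mul(175, Add(-18, 175, Mul(2, 47))))) = Add(-49318, Mul(-1, Mul(175, Add(-18, 175, 94)))) = Add(-49318, Mul(-1, Mul(175, 251))) = Add(-49318, Mul(-1, 43925)) = Add(-49318, -43925) = -93243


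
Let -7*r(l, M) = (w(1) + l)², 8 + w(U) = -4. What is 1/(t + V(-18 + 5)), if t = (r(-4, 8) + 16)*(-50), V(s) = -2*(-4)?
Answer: 7/7256 ≈ 0.00096472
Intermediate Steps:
w(U) = -12 (w(U) = -8 - 4 = -12)
r(l, M) = -(-12 + l)²/7
V(s) = 8
t = 7200/7 (t = (-(-12 - 4)²/7 + 16)*(-50) = (-⅐*(-16)² + 16)*(-50) = (-⅐*256 + 16)*(-50) = (-256/7 + 16)*(-50) = -144/7*(-50) = 7200/7 ≈ 1028.6)
1/(t + V(-18 + 5)) = 1/(7200/7 + 8) = 1/(7256/7) = 7/7256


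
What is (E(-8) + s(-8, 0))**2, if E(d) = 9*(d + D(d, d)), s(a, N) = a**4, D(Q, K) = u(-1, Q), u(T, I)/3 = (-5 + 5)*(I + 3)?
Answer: 16192576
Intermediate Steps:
u(T, I) = 0 (u(T, I) = 3*((-5 + 5)*(I + 3)) = 3*(0*(3 + I)) = 3*0 = 0)
D(Q, K) = 0
E(d) = 9*d (E(d) = 9*(d + 0) = 9*d)
(E(-8) + s(-8, 0))**2 = (9*(-8) + (-8)**4)**2 = (-72 + 4096)**2 = 4024**2 = 16192576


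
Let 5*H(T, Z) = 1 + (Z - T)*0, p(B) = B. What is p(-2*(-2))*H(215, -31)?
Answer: ⅘ ≈ 0.80000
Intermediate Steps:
H(T, Z) = ⅕ (H(T, Z) = (1 + (Z - T)*0)/5 = (1 + 0)/5 = (⅕)*1 = ⅕)
p(-2*(-2))*H(215, -31) = -2*(-2)*(⅕) = 4*(⅕) = ⅘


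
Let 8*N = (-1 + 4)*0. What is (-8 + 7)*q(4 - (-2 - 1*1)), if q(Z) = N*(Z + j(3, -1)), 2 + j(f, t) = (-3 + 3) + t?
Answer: 0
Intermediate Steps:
j(f, t) = -2 + t (j(f, t) = -2 + ((-3 + 3) + t) = -2 + (0 + t) = -2 + t)
N = 0 (N = ((-1 + 4)*0)/8 = (3*0)/8 = (⅛)*0 = 0)
q(Z) = 0 (q(Z) = 0*(Z + (-2 - 1)) = 0*(Z - 3) = 0*(-3 + Z) = 0)
(-8 + 7)*q(4 - (-2 - 1*1)) = (-8 + 7)*0 = -1*0 = 0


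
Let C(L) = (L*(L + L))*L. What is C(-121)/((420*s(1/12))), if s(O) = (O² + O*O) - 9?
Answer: 21258732/22645 ≈ 938.78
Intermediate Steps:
s(O) = -9 + 2*O² (s(O) = (O² + O²) - 9 = 2*O² - 9 = -9 + 2*O²)
C(L) = 2*L³ (C(L) = (L*(2*L))*L = (2*L²)*L = 2*L³)
C(-121)/((420*s(1/12))) = (2*(-121)³)/((420*(-9 + 2*(1/12)²))) = (2*(-1771561))/((420*(-9 + 2*(1/12)²))) = -3543122*1/(420*(-9 + 2*(1/144))) = -3543122*1/(420*(-9 + 1/72)) = -3543122/(420*(-647/72)) = -3543122/(-22645/6) = -3543122*(-6/22645) = 21258732/22645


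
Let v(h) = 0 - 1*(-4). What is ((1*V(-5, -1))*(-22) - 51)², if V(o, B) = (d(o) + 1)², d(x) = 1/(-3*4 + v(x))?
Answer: 4713241/1024 ≈ 4602.8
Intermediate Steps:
v(h) = 4 (v(h) = 0 + 4 = 4)
d(x) = -⅛ (d(x) = 1/(-3*4 + 4) = 1/(-12 + 4) = 1/(-8) = -⅛)
V(o, B) = 49/64 (V(o, B) = (-⅛ + 1)² = (7/8)² = 49/64)
((1*V(-5, -1))*(-22) - 51)² = ((1*(49/64))*(-22) - 51)² = ((49/64)*(-22) - 51)² = (-539/32 - 51)² = (-2171/32)² = 4713241/1024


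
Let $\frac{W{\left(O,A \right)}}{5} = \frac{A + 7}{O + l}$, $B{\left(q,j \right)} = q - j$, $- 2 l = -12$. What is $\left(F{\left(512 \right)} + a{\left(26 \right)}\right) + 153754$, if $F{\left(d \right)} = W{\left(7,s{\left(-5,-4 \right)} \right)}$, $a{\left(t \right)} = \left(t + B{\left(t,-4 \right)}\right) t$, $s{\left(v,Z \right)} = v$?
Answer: $\frac{2017740}{13} \approx 1.5521 \cdot 10^{5}$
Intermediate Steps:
$l = 6$ ($l = \left(- \frac{1}{2}\right) \left(-12\right) = 6$)
$W{\left(O,A \right)} = \frac{5 \left(7 + A\right)}{6 + O}$ ($W{\left(O,A \right)} = 5 \frac{A + 7}{O + 6} = 5 \frac{7 + A}{6 + O} = \frac{5 \left(7 + A\right)}{6 + O}$)
$a{\left(t \right)} = t \left(4 + 2 t\right)$ ($a{\left(t \right)} = \left(t + \left(t - -4\right)\right) t = \left(t + \left(t + 4\right)\right) t = \left(t + \left(4 + t\right)\right) t = \left(4 + 2 t\right) t = t \left(4 + 2 t\right)$)
$F{\left(d \right)} = \frac{10}{13}$ ($F{\left(d \right)} = \frac{5 \left(7 - 5\right)}{6 + 7} = 5 \cdot \frac{1}{13} \cdot 2 = \frac{10}{13}$)
$\left(F{\left(512 \right)} + a{\left(26 \right)}\right) + 153754 = \left(\frac{10}{13} + 2 \cdot 26 \left(2 + 26\right)\right) + 153754 = \left(\frac{10}{13} + 2 \cdot 26 \cdot 28\right) + 153754 = \left(\frac{10}{13} + 1456\right) + 153754 = \frac{18938}{13} + 153754 = \frac{2017740}{13}$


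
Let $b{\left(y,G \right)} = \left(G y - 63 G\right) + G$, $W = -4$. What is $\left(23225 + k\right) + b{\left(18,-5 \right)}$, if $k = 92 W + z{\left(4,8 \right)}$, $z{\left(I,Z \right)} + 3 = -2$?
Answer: $23072$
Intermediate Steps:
$z{\left(I,Z \right)} = -5$ ($z{\left(I,Z \right)} = -3 - 2 = -5$)
$k = -373$ ($k = 92 \left(-4\right) - 5 = -368 - 5 = -373$)
$b{\left(y,G \right)} = - 62 G + G y$ ($b{\left(y,G \right)} = \left(- 63 G + G y\right) + G = - 62 G + G y$)
$\left(23225 + k\right) + b{\left(18,-5 \right)} = \left(23225 - 373\right) - 5 \left(-62 + 18\right) = 22852 - -220 = 22852 + 220 = 23072$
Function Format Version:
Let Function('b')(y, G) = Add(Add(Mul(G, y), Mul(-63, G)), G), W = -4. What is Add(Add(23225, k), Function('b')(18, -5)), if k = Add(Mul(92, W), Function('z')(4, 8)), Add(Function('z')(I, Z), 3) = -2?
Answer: 23072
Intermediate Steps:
Function('z')(I, Z) = -5 (Function('z')(I, Z) = Add(-3, -2) = -5)
k = -373 (k = Add(Mul(92, -4), -5) = Add(-368, -5) = -373)
Function('b')(y, G) = Add(Mul(-62, G), Mul(G, y)) (Function('b')(y, G) = Add(Add(Mul(-63, G), Mul(G, y)), G) = Add(Mul(-62, G), Mul(G, y)))
Add(Add(23225, k), Function('b')(18, -5)) = Add(Add(23225, -373), Mul(-5, Add(-62, 18))) = Add(22852, Mul(-5, -44)) = Add(22852, 220) = 23072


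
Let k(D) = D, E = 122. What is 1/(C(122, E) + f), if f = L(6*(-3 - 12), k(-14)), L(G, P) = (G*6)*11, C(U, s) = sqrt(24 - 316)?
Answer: -1485/8820973 - I*sqrt(73)/17641946 ≈ -0.00016835 - 4.843e-7*I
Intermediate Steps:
C(U, s) = 2*I*sqrt(73) (C(U, s) = sqrt(-292) = 2*I*sqrt(73))
L(G, P) = 66*G (L(G, P) = (6*G)*11 = 66*G)
f = -5940 (f = 66*(6*(-3 - 12)) = 66*(6*(-15)) = 66*(-90) = -5940)
1/(C(122, E) + f) = 1/(2*I*sqrt(73) - 5940) = 1/(-5940 + 2*I*sqrt(73))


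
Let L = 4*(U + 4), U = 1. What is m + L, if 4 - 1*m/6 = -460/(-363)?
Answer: 4404/121 ≈ 36.397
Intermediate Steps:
m = 1984/121 (m = 24 - (-2760)/(-363) = 24 - (-2760)*(-1)/363 = 24 - 6*460/363 = 24 - 920/121 = 1984/121 ≈ 16.397)
L = 20 (L = 4*(1 + 4) = 4*5 = 20)
m + L = 1984/121 + 20 = 4404/121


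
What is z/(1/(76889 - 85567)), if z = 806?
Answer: -6994468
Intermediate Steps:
z/(1/(76889 - 85567)) = 806/(1/(76889 - 85567)) = 806/(1/(-8678)) = 806/(-1/8678) = 806*(-8678) = -6994468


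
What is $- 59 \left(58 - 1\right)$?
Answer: $-3363$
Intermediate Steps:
$- 59 \left(58 - 1\right) = \left(-59\right) 57 = -3363$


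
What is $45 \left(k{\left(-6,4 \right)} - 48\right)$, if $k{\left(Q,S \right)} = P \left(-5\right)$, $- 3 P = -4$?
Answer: $-2460$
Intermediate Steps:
$P = \frac{4}{3}$ ($P = \left(- \frac{1}{3}\right) \left(-4\right) = \frac{4}{3} \approx 1.3333$)
$k{\left(Q,S \right)} = - \frac{20}{3}$ ($k{\left(Q,S \right)} = \frac{4}{3} \left(-5\right) = - \frac{20}{3}$)
$45 \left(k{\left(-6,4 \right)} - 48\right) = 45 \left(- \frac{20}{3} - 48\right) = 45 \left(- \frac{164}{3}\right) = -2460$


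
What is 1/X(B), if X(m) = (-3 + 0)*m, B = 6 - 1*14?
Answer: 1/24 ≈ 0.041667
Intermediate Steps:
B = -8 (B = 6 - 14 = -8)
X(m) = -3*m
1/X(B) = 1/(-3*(-8)) = 1/24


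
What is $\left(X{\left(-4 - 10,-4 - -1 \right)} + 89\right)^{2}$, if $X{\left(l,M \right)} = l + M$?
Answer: $5184$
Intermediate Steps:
$X{\left(l,M \right)} = M + l$
$\left(X{\left(-4 - 10,-4 - -1 \right)} + 89\right)^{2} = \left(\left(\left(-4 - -1\right) - 14\right) + 89\right)^{2} = \left(\left(\left(-4 + 1\right) - 14\right) + 89\right)^{2} = \left(\left(-3 - 14\right) + 89\right)^{2} = \left(-17 + 89\right)^{2} = 72^{2} = 5184$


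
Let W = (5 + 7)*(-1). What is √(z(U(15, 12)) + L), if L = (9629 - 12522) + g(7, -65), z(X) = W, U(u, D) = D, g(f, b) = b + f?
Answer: I*√2963 ≈ 54.433*I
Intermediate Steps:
W = -12 (W = 12*(-1) = -12)
z(X) = -12
L = -2951 (L = (9629 - 12522) + (-65 + 7) = -2893 - 58 = -2951)
√(z(U(15, 12)) + L) = √(-12 - 2951) = √(-2963) = I*√2963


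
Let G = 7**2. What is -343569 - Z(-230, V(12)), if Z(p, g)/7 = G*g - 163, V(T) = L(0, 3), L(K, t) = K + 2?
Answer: -343114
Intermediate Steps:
L(K, t) = 2 + K
V(T) = 2 (V(T) = 2 + 0 = 2)
G = 49
Z(p, g) = -1141 + 343*g (Z(p, g) = 7*(49*g - 163) = 7*(-163 + 49*g) = -1141 + 343*g)
-343569 - Z(-230, V(12)) = -343569 - (-1141 + 343*2) = -343569 - (-1141 + 686) = -343569 - 1*(-455) = -343569 + 455 = -343114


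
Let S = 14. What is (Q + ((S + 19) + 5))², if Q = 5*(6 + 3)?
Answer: 6889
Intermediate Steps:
Q = 45 (Q = 5*9 = 45)
(Q + ((S + 19) + 5))² = (45 + ((14 + 19) + 5))² = (45 + (33 + 5))² = (45 + 38)² = 83² = 6889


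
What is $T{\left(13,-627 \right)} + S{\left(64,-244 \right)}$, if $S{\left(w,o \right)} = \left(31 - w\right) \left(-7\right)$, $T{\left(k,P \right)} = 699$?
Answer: $930$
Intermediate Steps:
$S{\left(w,o \right)} = -217 + 7 w$
$T{\left(13,-627 \right)} + S{\left(64,-244 \right)} = 699 + \left(-217 + 7 \cdot 64\right) = 699 + \left(-217 + 448\right) = 699 + 231 = 930$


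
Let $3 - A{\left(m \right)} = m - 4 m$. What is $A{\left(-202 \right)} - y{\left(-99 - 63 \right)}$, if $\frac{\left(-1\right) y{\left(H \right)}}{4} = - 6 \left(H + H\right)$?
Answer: $7173$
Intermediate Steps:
$y{\left(H \right)} = 48 H$ ($y{\left(H \right)} = - 4 \left(- 6 \left(H + H\right)\right) = - 4 \left(- 6 \cdot 2 H\right) = - 4 \left(- 12 H\right) = 48 H$)
$A{\left(m \right)} = 3 + 3 m$ ($A{\left(m \right)} = 3 - \left(m - 4 m\right) = 3 - - 3 m = 3 + 3 m$)
$A{\left(-202 \right)} - y{\left(-99 - 63 \right)} = \left(3 + 3 \left(-202\right)\right) - 48 \left(-99 - 63\right) = \left(3 - 606\right) - 48 \left(-99 - 63\right) = -603 - 48 \left(-162\right) = -603 - -7776 = -603 + 7776 = 7173$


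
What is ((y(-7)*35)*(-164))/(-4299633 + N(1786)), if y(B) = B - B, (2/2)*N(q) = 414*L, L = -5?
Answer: 0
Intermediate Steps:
N(q) = -2070 (N(q) = 414*(-5) = -2070)
y(B) = 0
((y(-7)*35)*(-164))/(-4299633 + N(1786)) = ((0*35)*(-164))/(-4299633 - 2070) = (0*(-164))/(-4301703) = 0*(-1/4301703) = 0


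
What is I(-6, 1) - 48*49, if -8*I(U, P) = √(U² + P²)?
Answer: -2352 - √37/8 ≈ -2352.8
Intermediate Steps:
I(U, P) = -√(P² + U²)/8 (I(U, P) = -√(U² + P²)/8 = -√(P² + U²)/8)
I(-6, 1) - 48*49 = -√(1² + (-6)²)/8 - 48*49 = -√(1 + 36)/8 - 2352 = -√37/8 - 2352 = -2352 - √37/8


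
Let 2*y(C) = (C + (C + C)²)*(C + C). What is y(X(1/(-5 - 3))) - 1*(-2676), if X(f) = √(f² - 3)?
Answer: 171073/64 - 191*I*√191/128 ≈ 2673.0 - 20.622*I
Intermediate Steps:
X(f) = √(-3 + f²)
y(C) = C*(C + 4*C²) (y(C) = ((C + (C + C)²)*(C + C))/2 = ((C + (2*C)²)*(2*C))/2 = ((C + 4*C²)*(2*C))/2 = (2*C*(C + 4*C²))/2 = C*(C + 4*C²))
y(X(1/(-5 - 3))) - 1*(-2676) = (√(-3 + (1/(-5 - 3))²))²*(1 + 4*√(-3 + (1/(-5 - 3))²)) - 1*(-2676) = (√(-3 + (1/(-8))²))²*(1 + 4*√(-3 + (1/(-8))²)) + 2676 = (√(-3 + (-⅛)²))²*(1 + 4*√(-3 + (-⅛)²)) + 2676 = (√(-3 + 1/64))²*(1 + 4*√(-3 + 1/64)) + 2676 = (√(-191/64))²*(1 + 4*√(-191/64)) + 2676 = (I*√191/8)²*(1 + 4*(I*√191/8)) + 2676 = -191*(1 + I*√191/2)/64 + 2676 = (-191/64 - 191*I*√191/128) + 2676 = 171073/64 - 191*I*√191/128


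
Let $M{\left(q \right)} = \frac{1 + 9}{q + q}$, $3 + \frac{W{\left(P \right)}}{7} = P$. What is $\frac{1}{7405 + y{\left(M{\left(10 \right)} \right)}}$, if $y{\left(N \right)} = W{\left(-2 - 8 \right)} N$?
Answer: $\frac{2}{14719} \approx 0.00013588$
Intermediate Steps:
$W{\left(P \right)} = -21 + 7 P$
$M{\left(q \right)} = \frac{5}{q}$ ($M{\left(q \right)} = \frac{10}{2 q} = 10 \frac{1}{2 q} = \frac{5}{q}$)
$y{\left(N \right)} = - 91 N$ ($y{\left(N \right)} = \left(-21 + 7 \left(-2 - 8\right)\right) N = \left(-21 + 7 \left(-10\right)\right) N = \left(-21 - 70\right) N = - 91 N$)
$\frac{1}{7405 + y{\left(M{\left(10 \right)} \right)}} = \frac{1}{7405 - 91 \cdot \frac{5}{10}} = \frac{1}{7405 - 91 \cdot 5 \cdot \frac{1}{10}} = \frac{1}{7405 - \frac{91}{2}} = \frac{1}{\frac{14719}{2}} = \frac{2}{14719}$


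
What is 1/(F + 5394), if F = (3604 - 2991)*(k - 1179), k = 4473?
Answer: 1/2024616 ≈ 4.9392e-7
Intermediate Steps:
F = 2019222 (F = (3604 - 2991)*(4473 - 1179) = 613*3294 = 2019222)
1/(F + 5394) = 1/(2019222 + 5394) = 1/2024616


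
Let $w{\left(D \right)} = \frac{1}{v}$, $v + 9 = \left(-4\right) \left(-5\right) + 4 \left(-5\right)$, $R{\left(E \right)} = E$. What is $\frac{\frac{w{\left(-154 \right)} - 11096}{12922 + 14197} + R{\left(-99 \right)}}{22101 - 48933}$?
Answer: $\frac{12131447}{3274456536} \approx 0.0037049$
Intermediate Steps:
$v = -9$ ($v = -9 + \left(\left(-4\right) \left(-5\right) + 4 \left(-5\right)\right) = -9 + \left(20 - 20\right) = -9 + 0 = -9$)
$w{\left(D \right)} = - \frac{1}{9}$ ($w{\left(D \right)} = \frac{1}{-9} = - \frac{1}{9}$)
$\frac{\frac{w{\left(-154 \right)} - 11096}{12922 + 14197} + R{\left(-99 \right)}}{22101 - 48933} = \frac{\frac{- \frac{1}{9} - 11096}{12922 + 14197} - 99}{22101 - 48933} = \frac{- \frac{99865}{9 \cdot 27119} - 99}{-26832} = \left(\left(- \frac{99865}{9}\right) \frac{1}{27119} - 99\right) \left(- \frac{1}{26832}\right) = \left(- \frac{99865}{244071} - 99\right) \left(- \frac{1}{26832}\right) = \left(- \frac{24262894}{244071}\right) \left(- \frac{1}{26832}\right) = \frac{12131447}{3274456536}$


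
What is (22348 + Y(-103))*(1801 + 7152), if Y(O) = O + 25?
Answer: 199383310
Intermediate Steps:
Y(O) = 25 + O
(22348 + Y(-103))*(1801 + 7152) = (22348 + (25 - 103))*(1801 + 7152) = (22348 - 78)*8953 = 22270*8953 = 199383310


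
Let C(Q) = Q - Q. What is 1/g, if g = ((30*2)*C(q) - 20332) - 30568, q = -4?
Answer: -1/50900 ≈ -1.9646e-5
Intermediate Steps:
C(Q) = 0
g = -50900 (g = ((30*2)*0 - 20332) - 30568 = (60*0 - 20332) - 30568 = (0 - 20332) - 30568 = -20332 - 30568 = -50900)
1/g = 1/(-50900) = -1/50900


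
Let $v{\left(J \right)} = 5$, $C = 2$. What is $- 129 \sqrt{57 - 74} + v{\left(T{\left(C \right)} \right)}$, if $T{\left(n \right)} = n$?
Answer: $5 - 129 i \sqrt{17} \approx 5.0 - 531.88 i$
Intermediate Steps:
$- 129 \sqrt{57 - 74} + v{\left(T{\left(C \right)} \right)} = - 129 \sqrt{57 - 74} + 5 = - 129 \sqrt{-17} + 5 = - 129 i \sqrt{17} + 5 = 5 - 129 i \sqrt{17}$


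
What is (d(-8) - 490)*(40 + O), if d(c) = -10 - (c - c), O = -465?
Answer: 212500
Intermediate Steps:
d(c) = -10 (d(c) = -10 - 1*0 = -10 + 0 = -10)
(d(-8) - 490)*(40 + O) = (-10 - 490)*(40 - 465) = -500*(-425) = 212500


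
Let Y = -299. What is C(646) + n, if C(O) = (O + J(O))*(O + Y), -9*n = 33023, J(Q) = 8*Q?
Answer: 18124099/9 ≈ 2.0138e+6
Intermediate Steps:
n = -33023/9 (n = -1/9*33023 = -33023/9 ≈ -3669.2)
C(O) = 9*O*(-299 + O) (C(O) = (O + 8*O)*(O - 299) = (9*O)*(-299 + O) = 9*O*(-299 + O))
C(646) + n = 9*646*(-299 + 646) - 33023/9 = 9*646*347 - 33023/9 = 2017458 - 33023/9 = 18124099/9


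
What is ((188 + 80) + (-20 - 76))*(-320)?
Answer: -55040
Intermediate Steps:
((188 + 80) + (-20 - 76))*(-320) = (268 - 96)*(-320) = 172*(-320) = -55040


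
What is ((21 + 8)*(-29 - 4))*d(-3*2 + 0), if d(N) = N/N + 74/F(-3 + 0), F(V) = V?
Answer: 22649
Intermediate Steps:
d(N) = -71/3 (d(N) = N/N + 74/(-3 + 0) = 1 + 74/(-3) = 1 + 74*(-⅓) = 1 - 74/3 = -71/3)
((21 + 8)*(-29 - 4))*d(-3*2 + 0) = ((21 + 8)*(-29 - 4))*(-71/3) = (29*(-33))*(-71/3) = -957*(-71/3) = 22649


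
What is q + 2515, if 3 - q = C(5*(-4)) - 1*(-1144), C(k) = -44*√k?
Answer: 1374 + 88*I*√5 ≈ 1374.0 + 196.77*I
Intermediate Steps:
q = -1141 + 88*I*√5 (q = 3 - (-44*2*I*√5 - 1*(-1144)) = 3 - (-88*I*√5 + 1144) = 3 - (1144 - 88*I*√5) = 3 + (-1144 + 88*I*√5) = -1141 + 88*I*√5 ≈ -1141.0 + 196.77*I)
q + 2515 = (-1141 + 88*I*√5) + 2515 = 1374 + 88*I*√5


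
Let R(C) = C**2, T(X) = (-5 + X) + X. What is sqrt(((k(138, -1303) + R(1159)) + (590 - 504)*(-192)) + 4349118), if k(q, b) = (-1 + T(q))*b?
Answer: sqrt(5324077) ≈ 2307.4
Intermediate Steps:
T(X) = -5 + 2*X
k(q, b) = b*(-6 + 2*q) (k(q, b) = (-1 + (-5 + 2*q))*b = (-6 + 2*q)*b = b*(-6 + 2*q))
sqrt(((k(138, -1303) + R(1159)) + (590 - 504)*(-192)) + 4349118) = sqrt(((2*(-1303)*(-3 + 138) + 1159**2) + (590 - 504)*(-192)) + 4349118) = sqrt(((2*(-1303)*135 + 1343281) + 86*(-192)) + 4349118) = sqrt(((-351810 + 1343281) - 16512) + 4349118) = sqrt((991471 - 16512) + 4349118) = sqrt(974959 + 4349118) = sqrt(5324077)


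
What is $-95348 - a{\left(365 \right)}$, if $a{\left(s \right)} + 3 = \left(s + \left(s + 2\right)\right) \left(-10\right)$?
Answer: $-88025$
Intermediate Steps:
$a{\left(s \right)} = -23 - 20 s$ ($a{\left(s \right)} = -3 + \left(s + \left(s + 2\right)\right) \left(-10\right) = -3 + \left(s + \left(2 + s\right)\right) \left(-10\right) = -3 + \left(2 + 2 s\right) \left(-10\right) = -3 - \left(20 + 20 s\right) = -23 - 20 s$)
$-95348 - a{\left(365 \right)} = -95348 - \left(-23 - 7300\right) = -95348 - -7323 = -95348 + 7323 = -88025$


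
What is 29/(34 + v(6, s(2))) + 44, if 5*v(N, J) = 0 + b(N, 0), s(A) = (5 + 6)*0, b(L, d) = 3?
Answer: 7757/173 ≈ 44.838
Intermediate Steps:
s(A) = 0 (s(A) = 11*0 = 0)
v(N, J) = ⅗ (v(N, J) = (0 + 3)/5 = (⅕)*3 = ⅗)
29/(34 + v(6, s(2))) + 44 = 29/(34 + ⅗) + 44 = 29/(173/5) + 44 = 29*(5/173) + 44 = 145/173 + 44 = 7757/173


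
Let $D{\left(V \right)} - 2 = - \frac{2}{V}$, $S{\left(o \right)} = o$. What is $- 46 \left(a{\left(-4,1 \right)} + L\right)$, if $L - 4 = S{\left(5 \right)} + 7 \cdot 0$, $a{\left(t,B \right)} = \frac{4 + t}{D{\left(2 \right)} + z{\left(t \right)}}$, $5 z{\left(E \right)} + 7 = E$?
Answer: $-414$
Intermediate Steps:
$z{\left(E \right)} = - \frac{7}{5} + \frac{E}{5}$
$D{\left(V \right)} = 2 - \frac{2}{V}$
$a{\left(t,B \right)} = \frac{4 + t}{- \frac{2}{5} + \frac{t}{5}}$ ($a{\left(t,B \right)} = \frac{4 + t}{\left(2 - \frac{2}{2}\right) + \left(- \frac{7}{5} + \frac{t}{5}\right)} = \frac{4 + t}{\left(2 - 1\right) + \left(- \frac{7}{5} + \frac{t}{5}\right)} = \frac{4 + t}{1 + \left(- \frac{7}{5} + \frac{t}{5}\right)} = \frac{4 + t}{- \frac{2}{5} + \frac{t}{5}}$)
$L = 9$ ($L = 4 + \left(5 + 7 \cdot 0\right) = 4 + \left(5 + 0\right) = 4 + 5 = 9$)
$- 46 \left(a{\left(-4,1 \right)} + L\right) = - 46 \left(\frac{5 \left(4 - 4\right)}{-2 - 4} + 9\right) = - 46 \left(5 \frac{1}{-6} \cdot 0 + 9\right) = - 46 \left(5 \left(- \frac{1}{6}\right) 0 + 9\right) = - 46 \left(0 + 9\right) = \left(-46\right) 9 = -414$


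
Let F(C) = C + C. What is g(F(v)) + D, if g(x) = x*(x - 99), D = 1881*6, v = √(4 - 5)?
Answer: 11282 - 198*I ≈ 11282.0 - 198.0*I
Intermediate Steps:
v = I (v = √(-1) = I ≈ 1.0*I)
F(C) = 2*C
D = 11286
g(x) = x*(-99 + x)
g(F(v)) + D = (2*I)*(-99 + 2*I) + 11286 = 2*I*(-99 + 2*I) + 11286 = 11286 + 2*I*(-99 + 2*I)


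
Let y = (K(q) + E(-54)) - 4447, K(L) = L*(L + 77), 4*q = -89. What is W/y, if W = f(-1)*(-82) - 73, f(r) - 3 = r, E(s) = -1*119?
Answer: 1264/30849 ≈ 0.040974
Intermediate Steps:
q = -89/4 (q = (¼)*(-89) = -89/4 ≈ -22.250)
K(L) = L*(77 + L)
E(s) = -119
f(r) = 3 + r
W = -237 (W = (3 - 1)*(-82) - 73 = 2*(-82) - 73 = -164 - 73 = -237)
y = -92547/16 (y = (-89*(77 - 89/4)/4 - 119) - 4447 = (-89/4*219/4 - 119) - 4447 = (-19491/16 - 119) - 4447 = -21395/16 - 4447 = -92547/16 ≈ -5784.2)
W/y = -237/(-92547/16) = -237*(-16/92547) = 1264/30849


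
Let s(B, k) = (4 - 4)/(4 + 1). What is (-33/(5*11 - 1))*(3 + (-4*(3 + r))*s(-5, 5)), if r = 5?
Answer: -11/6 ≈ -1.8333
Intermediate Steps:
s(B, k) = 0 (s(B, k) = 0/5 = 0*(⅕) = 0)
(-33/(5*11 - 1))*(3 + (-4*(3 + r))*s(-5, 5)) = (-33/(5*11 - 1))*(3 - 4*(3 + 5)*0) = (-33/(55 - 1))*(3 - 4*8*0) = (-33/54)*(3 - 32*0) = (-33*1/54)*(3 + 0) = -11/18*3 = -11/6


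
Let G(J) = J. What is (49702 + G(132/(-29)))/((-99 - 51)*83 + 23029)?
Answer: 1441226/306791 ≈ 4.6977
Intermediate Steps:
(49702 + G(132/(-29)))/((-99 - 51)*83 + 23029) = (49702 + 132/(-29))/((-99 - 51)*83 + 23029) = (49702 + 132*(-1/29))/(-150*83 + 23029) = (49702 - 132/29)/(-12450 + 23029) = (1441226/29)/10579 = (1441226/29)*(1/10579) = 1441226/306791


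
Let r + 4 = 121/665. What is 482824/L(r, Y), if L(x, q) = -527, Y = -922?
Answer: -482824/527 ≈ -916.17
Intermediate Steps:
r = -2539/665 (r = -4 + 121/665 = -2539/665 ≈ -3.8180)
482824/L(r, Y) = 482824/(-527) = 482824*(-1/527) = -482824/527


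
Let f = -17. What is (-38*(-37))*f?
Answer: -23902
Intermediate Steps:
(-38*(-37))*f = -38*(-37)*(-17) = 1406*(-17) = -23902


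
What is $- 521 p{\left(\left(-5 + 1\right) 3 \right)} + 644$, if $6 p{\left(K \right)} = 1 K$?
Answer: $1686$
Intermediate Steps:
$p{\left(K \right)} = \frac{K}{6}$ ($p{\left(K \right)} = \frac{1 K}{6} = \frac{K}{6}$)
$- 521 p{\left(\left(-5 + 1\right) 3 \right)} + 644 = - 521 \frac{\left(-5 + 1\right) 3}{6} + 644 = - 521 \frac{\left(-4\right) 3}{6} + 644 = - 521 \cdot \frac{1}{6} \left(-12\right) + 644 = \left(-521\right) \left(-2\right) + 644 = 1042 + 644 = 1686$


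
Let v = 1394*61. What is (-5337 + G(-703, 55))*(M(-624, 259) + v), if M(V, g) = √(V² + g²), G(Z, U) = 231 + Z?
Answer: -493962506 - 5809*√456457 ≈ -4.9789e+8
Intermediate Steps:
v = 85034
(-5337 + G(-703, 55))*(M(-624, 259) + v) = (-5337 + (231 - 703))*(√((-624)² + 259²) + 85034) = (-5337 - 472)*(√(389376 + 67081) + 85034) = -5809*(√456457 + 85034) = -5809*(85034 + √456457) = -493962506 - 5809*√456457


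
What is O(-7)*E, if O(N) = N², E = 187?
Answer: 9163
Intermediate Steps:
O(-7)*E = (-7)²*187 = 49*187 = 9163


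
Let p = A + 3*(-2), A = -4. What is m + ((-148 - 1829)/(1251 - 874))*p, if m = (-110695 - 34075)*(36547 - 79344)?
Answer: 2335787096900/377 ≈ 6.1957e+9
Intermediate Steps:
m = 6195721690 (m = -144770*(-42797) = 6195721690)
p = -10 (p = -4 + 3*(-2) = -4 - 6 = -10)
m + ((-148 - 1829)/(1251 - 874))*p = 6195721690 + ((-148 - 1829)/(1251 - 874))*(-10) = 6195721690 - 1977/377*(-10) = 6195721690 + 19770/377 = 2335787096900/377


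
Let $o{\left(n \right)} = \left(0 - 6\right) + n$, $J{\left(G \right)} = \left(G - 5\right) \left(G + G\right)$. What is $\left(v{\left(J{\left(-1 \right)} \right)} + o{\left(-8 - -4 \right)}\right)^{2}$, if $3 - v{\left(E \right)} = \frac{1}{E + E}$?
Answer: $\frac{28561}{576} \approx 49.585$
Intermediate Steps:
$J{\left(G \right)} = 2 G \left(-5 + G\right)$ ($J{\left(G \right)} = \left(-5 + G\right) 2 G = 2 G \left(-5 + G\right)$)
$v{\left(E \right)} = 3 - \frac{1}{2 E}$ ($v{\left(E \right)} = 3 - \frac{1}{E + E} = 3 - \frac{1}{2 E}$)
$o{\left(n \right)} = -6 + n$
$\left(v{\left(J{\left(-1 \right)} \right)} + o{\left(-8 - -4 \right)}\right)^{2} = \left(\left(3 - \frac{1}{2 \cdot 2 \left(-1\right) \left(-5 - 1\right)}\right) - 10\right)^{2} = \left(\left(3 - \frac{1}{2 \cdot 2 \left(-1\right) \left(-6\right)}\right) + \left(-6 + \left(-8 + 4\right)\right)\right)^{2} = \left(\left(3 - \frac{1}{2 \cdot 12}\right) - 10\right)^{2} = \left(\left(3 - \frac{1}{24}\right) - 10\right)^{2} = \left(\frac{71}{24} - 10\right)^{2} = \left(- \frac{169}{24}\right)^{2} = \frac{28561}{576}$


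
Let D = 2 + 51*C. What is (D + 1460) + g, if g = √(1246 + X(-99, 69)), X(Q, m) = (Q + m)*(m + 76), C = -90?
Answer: -3128 + 4*I*√194 ≈ -3128.0 + 55.714*I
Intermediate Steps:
X(Q, m) = (76 + m)*(Q + m) (X(Q, m) = (Q + m)*(76 + m) = (76 + m)*(Q + m))
D = -4588 (D = 2 + 51*(-90) = 2 - 4590 = -4588)
g = 4*I*√194 (g = √(1246 + (69² + 76*(-99) + 76*69 - 99*69)) = √(1246 + (4761 - 7524 + 5244 - 6831)) = √(1246 - 4350) = √(-3104) = 4*I*√194 ≈ 55.714*I)
(D + 1460) + g = (-4588 + 1460) + 4*I*√194 = -3128 + 4*I*√194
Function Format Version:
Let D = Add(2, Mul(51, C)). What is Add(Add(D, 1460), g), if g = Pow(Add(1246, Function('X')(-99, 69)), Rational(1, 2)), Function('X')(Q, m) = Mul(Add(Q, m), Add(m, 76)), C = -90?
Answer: Add(-3128, Mul(4, I, Pow(194, Rational(1, 2)))) ≈ Add(-3128.0, Mul(55.714, I))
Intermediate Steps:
Function('X')(Q, m) = Mul(Add(76, m), Add(Q, m)) (Function('X')(Q, m) = Mul(Add(Q, m), Add(76, m)) = Mul(Add(76, m), Add(Q, m)))
D = -4588 (D = Add(2, Mul(51, -90)) = Add(2, -4590) = -4588)
g = Mul(4, I, Pow(194, Rational(1, 2))) (g = Pow(Add(1246, Add(Pow(69, 2), Mul(76, -99), Mul(76, 69), Mul(-99, 69))), Rational(1, 2)) = Pow(Add(1246, Add(4761, -7524, 5244, -6831)), Rational(1, 2)) = Pow(Add(1246, -4350), Rational(1, 2)) = Pow(-3104, Rational(1, 2)) = Mul(4, I, Pow(194, Rational(1, 2))) ≈ Mul(55.714, I))
Add(Add(D, 1460), g) = Add(Add(-4588, 1460), Mul(4, I, Pow(194, Rational(1, 2)))) = Add(-3128, Mul(4, I, Pow(194, Rational(1, 2))))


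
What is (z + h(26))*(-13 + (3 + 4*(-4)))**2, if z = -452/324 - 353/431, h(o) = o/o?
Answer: -28652260/34911 ≈ -820.72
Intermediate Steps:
h(o) = 1
z = -77296/34911 (z = -452*1/324 - 353*1/431 = -113/81 - 353/431 = -77296/34911 ≈ -2.2141)
(z + h(26))*(-13 + (3 + 4*(-4)))**2 = (-77296/34911 + 1)*(-13 + (3 + 4*(-4)))**2 = -42385*(-13 + (3 - 16))**2/34911 = -42385*(-13 - 13)**2/34911 = -42385/34911*(-26)**2 = -42385/34911*676 = -28652260/34911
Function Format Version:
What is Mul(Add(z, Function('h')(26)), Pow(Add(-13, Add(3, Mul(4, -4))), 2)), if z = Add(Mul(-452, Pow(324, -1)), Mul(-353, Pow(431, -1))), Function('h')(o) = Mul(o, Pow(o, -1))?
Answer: Rational(-28652260, 34911) ≈ -820.72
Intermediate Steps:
Function('h')(o) = 1
z = Rational(-77296, 34911) (z = Add(Mul(-452, Rational(1, 324)), Mul(-353, Rational(1, 431))) = Add(Rational(-113, 81), Rational(-353, 431)) = Rational(-77296, 34911) ≈ -2.2141)
Mul(Add(z, Function('h')(26)), Pow(Add(-13, Add(3, Mul(4, -4))), 2)) = Mul(Add(Rational(-77296, 34911), 1), Pow(Add(-13, Add(3, Mul(4, -4))), 2)) = Mul(Rational(-42385, 34911), Pow(Add(-13, Add(3, -16)), 2)) = Mul(Rational(-42385, 34911), Pow(Add(-13, -13), 2)) = Mul(Rational(-42385, 34911), Pow(-26, 2)) = Mul(Rational(-42385, 34911), 676) = Rational(-28652260, 34911)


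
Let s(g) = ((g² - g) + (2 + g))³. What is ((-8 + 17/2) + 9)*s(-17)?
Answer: 468201249/2 ≈ 2.3410e+8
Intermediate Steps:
s(g) = (2 + g²)³
((-8 + 17/2) + 9)*s(-17) = ((-8 + 17/2) + 9)*(2 + (-17)²)³ = ((-8 + 17*(½)) + 9)*(2 + 289)³ = ((-8 + 17/2) + 9)*291³ = (½ + 9)*24642171 = (19/2)*24642171 = 468201249/2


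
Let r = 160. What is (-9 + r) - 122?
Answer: 29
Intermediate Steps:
(-9 + r) - 122 = (-9 + 160) - 122 = 151 - 122 = 29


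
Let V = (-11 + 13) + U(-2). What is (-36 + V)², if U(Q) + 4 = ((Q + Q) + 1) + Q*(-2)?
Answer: 1369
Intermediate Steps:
U(Q) = -3 (U(Q) = -4 + (((Q + Q) + 1) + Q*(-2)) = -4 + ((2*Q + 1) - 2*Q) = -4 + ((1 + 2*Q) - 2*Q) = -4 + 1 = -3)
V = -1 (V = (-11 + 13) - 3 = 2 - 3 = -1)
(-36 + V)² = (-36 - 1)² = (-37)² = 1369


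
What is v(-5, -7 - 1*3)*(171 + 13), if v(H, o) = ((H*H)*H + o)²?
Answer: 3353400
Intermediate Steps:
v(H, o) = (o + H³)² (v(H, o) = (H²*H + o)² = (H³ + o)² = (o + H³)²)
v(-5, -7 - 1*3)*(171 + 13) = ((-7 - 1*3) + (-5)³)²*(171 + 13) = ((-7 - 3) - 125)²*184 = (-10 - 125)²*184 = (-135)²*184 = 18225*184 = 3353400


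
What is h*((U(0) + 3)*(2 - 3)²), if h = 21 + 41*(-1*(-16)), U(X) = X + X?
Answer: 2031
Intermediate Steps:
U(X) = 2*X
h = 677 (h = 21 + 41*16 = 21 + 656 = 677)
h*((U(0) + 3)*(2 - 3)²) = 677*((2*0 + 3)*(2 - 3)²) = 677*((0 + 3)*(-1)²) = 677*(3*1) = 677*3 = 2031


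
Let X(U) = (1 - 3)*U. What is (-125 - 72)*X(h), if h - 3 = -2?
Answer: 394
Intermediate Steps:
h = 1 (h = 3 - 2 = 1)
X(U) = -2*U
(-125 - 72)*X(h) = (-125 - 72)*(-2*1) = -197*(-2) = 394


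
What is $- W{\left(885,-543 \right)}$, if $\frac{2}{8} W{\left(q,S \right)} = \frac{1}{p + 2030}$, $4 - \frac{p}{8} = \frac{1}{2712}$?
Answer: $- \frac{1356}{699017} \approx -0.0019399$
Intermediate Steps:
$p = \frac{10847}{339}$ ($p = 32 - \frac{8}{2712} = 32 - \frac{1}{339} = \frac{10847}{339} \approx 31.997$)
$W{\left(q,S \right)} = \frac{1356}{699017}$ ($W{\left(q,S \right)} = \frac{4}{\frac{10847}{339} + 2030} = \frac{4}{\frac{699017}{339}} = 4 \cdot \frac{339}{699017} = \frac{1356}{699017}$)
$- W{\left(885,-543 \right)} = \left(-1\right) \frac{1356}{699017} = - \frac{1356}{699017}$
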